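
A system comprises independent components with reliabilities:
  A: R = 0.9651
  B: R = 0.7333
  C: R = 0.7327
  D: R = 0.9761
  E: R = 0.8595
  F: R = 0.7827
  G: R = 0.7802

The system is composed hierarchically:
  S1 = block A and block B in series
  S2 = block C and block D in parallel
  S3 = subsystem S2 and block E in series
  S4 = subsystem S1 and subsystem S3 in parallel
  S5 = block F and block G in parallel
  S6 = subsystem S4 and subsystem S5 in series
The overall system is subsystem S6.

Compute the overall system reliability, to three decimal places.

Series (A and B): 0.96510 × 0.73330 = 0.70771
Parallel (C and D): 1 − (1 − 0.73270)(1 − 0.97610) = 0.99361
Series ([0.99361] and E): 0.99361 × 0.85950 = 0.85401
Parallel ([0.70771] and [0.85401]): 1 − (1 − 0.70771)(1 − 0.85401) = 0.95733
Parallel (F and G): 1 − (1 − 0.78270)(1 − 0.78020) = 0.95224
Series ([0.95733] and [0.95224]): 0.95733 × 0.95224 = 0.912

0.912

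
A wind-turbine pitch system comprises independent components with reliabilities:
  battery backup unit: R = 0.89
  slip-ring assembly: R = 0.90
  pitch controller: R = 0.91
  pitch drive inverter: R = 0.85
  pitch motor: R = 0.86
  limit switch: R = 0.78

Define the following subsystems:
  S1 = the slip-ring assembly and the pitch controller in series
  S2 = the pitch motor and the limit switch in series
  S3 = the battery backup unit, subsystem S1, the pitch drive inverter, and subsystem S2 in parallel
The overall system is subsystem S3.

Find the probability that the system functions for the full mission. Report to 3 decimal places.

Series (slip-ring assembly and pitch controller): 0.90000 × 0.91000 = 0.81900
Series (pitch motor and limit switch): 0.86000 × 0.78000 = 0.67080
Parallel (battery backup unit, [0.81900], pitch drive inverter, and [0.67080]): 1 − (1 − 0.89000)(1 − 0.81900)(1 − 0.85000)(1 − 0.67080) = 0.999

0.999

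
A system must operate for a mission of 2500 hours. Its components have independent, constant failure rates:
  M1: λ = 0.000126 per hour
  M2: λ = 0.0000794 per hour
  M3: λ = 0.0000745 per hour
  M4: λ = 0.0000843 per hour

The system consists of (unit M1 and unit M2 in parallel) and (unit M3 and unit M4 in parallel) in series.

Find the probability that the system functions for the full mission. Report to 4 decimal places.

R(M1) = exp(−0.000126 × 2500) = 0.729789
R(M2) = exp(−0.0000794 × 2500) = 0.819960
R(M3) = exp(−0.0000745 × 2500) = 0.830066
R(M4) = exp(−0.0000843 × 2500) = 0.809977
Parallel (M1 and M2): 1 − (1 − 0.729789)(1 − 0.819960) = 0.951351
Parallel (M3 and M4): 1 − (1 − 0.830066)(1 − 0.809977) = 0.967709
Series ([0.951351] and [0.967709]): 0.951351 × 0.967709 = 0.9206

0.9206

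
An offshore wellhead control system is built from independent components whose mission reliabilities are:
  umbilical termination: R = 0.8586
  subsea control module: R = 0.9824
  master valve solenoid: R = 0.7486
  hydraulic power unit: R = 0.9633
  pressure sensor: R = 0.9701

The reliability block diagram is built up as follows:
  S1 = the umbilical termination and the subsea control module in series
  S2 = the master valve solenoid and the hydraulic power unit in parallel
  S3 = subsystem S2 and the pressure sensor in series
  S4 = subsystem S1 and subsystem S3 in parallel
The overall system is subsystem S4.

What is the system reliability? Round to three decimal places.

Series (umbilical termination and subsea control module): 0.85860 × 0.98240 = 0.84349
Parallel (master valve solenoid and hydraulic power unit): 1 − (1 − 0.74860)(1 − 0.96330) = 0.99077
Series ([0.99077] and pressure sensor): 0.99077 × 0.97010 = 0.96115
Parallel ([0.84349] and [0.96115]): 1 − (1 − 0.84349)(1 − 0.96115) = 0.994

0.994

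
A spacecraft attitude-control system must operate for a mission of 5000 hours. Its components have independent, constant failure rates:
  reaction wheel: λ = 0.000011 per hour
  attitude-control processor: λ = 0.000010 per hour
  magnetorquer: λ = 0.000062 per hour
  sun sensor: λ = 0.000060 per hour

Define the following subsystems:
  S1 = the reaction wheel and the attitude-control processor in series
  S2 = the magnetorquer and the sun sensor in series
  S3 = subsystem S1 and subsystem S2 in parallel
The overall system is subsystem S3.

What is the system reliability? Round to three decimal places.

R(reaction wheel) = exp(−0.000011 × 5000) = 0.94649
R(attitude-control processor) = exp(−0.000010 × 5000) = 0.95123
R(magnetorquer) = exp(−0.000062 × 5000) = 0.73345
R(sun sensor) = exp(−0.000060 × 5000) = 0.74082
Series (reaction wheel and attitude-control processor): 0.94649 × 0.95123 = 0.90033
Series (magnetorquer and sun sensor): 0.73345 × 0.74082 = 0.54335
Parallel ([0.90033] and [0.54335]): 1 − (1 − 0.90033)(1 − 0.54335) = 0.954

0.954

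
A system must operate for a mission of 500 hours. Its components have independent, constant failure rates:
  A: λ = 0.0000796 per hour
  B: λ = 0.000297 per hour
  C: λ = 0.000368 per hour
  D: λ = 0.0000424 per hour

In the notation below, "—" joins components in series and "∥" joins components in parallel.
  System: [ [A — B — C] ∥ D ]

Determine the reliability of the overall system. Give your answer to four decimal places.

R(A) = exp(−0.0000796 × 500) = 0.960982
R(B) = exp(−0.000297 × 500) = 0.862000
R(C) = exp(−0.000368 × 500) = 0.831936
R(D) = exp(−0.0000424 × 500) = 0.979023
Series (A, B, and C): 0.960982 × 0.862000 × 0.831936 = 0.689148
Parallel ([0.689148] and D): 1 − (1 − 0.689148)(1 − 0.979023) = 0.9935

0.9935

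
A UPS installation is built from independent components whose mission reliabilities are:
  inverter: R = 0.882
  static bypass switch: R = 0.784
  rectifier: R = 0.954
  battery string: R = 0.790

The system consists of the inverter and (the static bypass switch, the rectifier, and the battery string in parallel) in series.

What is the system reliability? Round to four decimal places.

Parallel (static bypass switch, rectifier, and battery string): 1 − (1 − 0.784000)(1 − 0.954000)(1 − 0.790000) = 0.997913
Series (inverter and [0.997913]): 0.882000 × 0.997913 = 0.8802

0.8802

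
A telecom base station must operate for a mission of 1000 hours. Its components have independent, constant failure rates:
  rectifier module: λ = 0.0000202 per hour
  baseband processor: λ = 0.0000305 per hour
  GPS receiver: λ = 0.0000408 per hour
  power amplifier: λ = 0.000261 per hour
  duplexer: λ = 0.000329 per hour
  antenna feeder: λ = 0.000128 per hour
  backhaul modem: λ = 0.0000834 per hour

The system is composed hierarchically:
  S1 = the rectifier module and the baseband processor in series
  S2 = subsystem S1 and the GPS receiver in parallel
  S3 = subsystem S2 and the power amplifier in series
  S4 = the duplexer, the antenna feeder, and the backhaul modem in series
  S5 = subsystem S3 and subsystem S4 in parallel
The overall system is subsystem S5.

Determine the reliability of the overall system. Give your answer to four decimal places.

R(rectifier module) = exp(−0.0000202 × 1000) = 0.980003
R(baseband processor) = exp(−0.0000305 × 1000) = 0.969960
R(GPS receiver) = exp(−0.0000408 × 1000) = 0.960021
R(power amplifier) = exp(−0.000261 × 1000) = 0.770281
R(duplexer) = exp(−0.000329 × 1000) = 0.719643
R(antenna feeder) = exp(−0.000128 × 1000) = 0.879853
R(backhaul modem) = exp(−0.0000834 × 1000) = 0.919983
Series (rectifier module and baseband processor): 0.980003 × 0.969960 = 0.950564
Parallel ([0.950564] and GPS receiver): 1 − (1 − 0.950564)(1 − 0.960021) = 0.998024
Series ([0.998024] and power amplifier): 0.998024 × 0.770281 = 0.768759
Series (duplexer, antenna feeder, and backhaul modem): 0.719643 × 0.879853 × 0.919983 = 0.582515
Parallel ([0.768759] and [0.582515]): 1 − (1 − 0.768759)(1 − 0.582515) = 0.9035

0.9035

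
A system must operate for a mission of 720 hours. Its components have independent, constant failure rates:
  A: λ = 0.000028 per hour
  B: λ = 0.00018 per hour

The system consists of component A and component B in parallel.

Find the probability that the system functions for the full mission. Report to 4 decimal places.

0.9976

R(A) = exp(−0.000028 × 720) = 0.980042
R(B) = exp(−0.00018 × 720) = 0.878447
Parallel (A and B): 1 − (1 − 0.980042)(1 − 0.878447) = 0.9976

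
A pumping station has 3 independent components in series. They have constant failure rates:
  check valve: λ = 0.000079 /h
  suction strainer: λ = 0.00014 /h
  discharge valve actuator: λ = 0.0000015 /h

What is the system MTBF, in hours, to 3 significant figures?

4540

Series of exponential components: λ_sys = Σ λ_i
λ_sys = 0.000079 + 0.00014 + 0.0000015 = 2.2050e-04 /h
MTBF = 1 / λ_sys = 4540 h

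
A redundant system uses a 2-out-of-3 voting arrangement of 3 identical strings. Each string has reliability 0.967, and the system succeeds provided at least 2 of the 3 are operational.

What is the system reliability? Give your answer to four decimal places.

0.9968

R = Σ_{i=2}^{3} C(3,i) p^i (1−p)^{3−i} with p = 0.967
C(3,2)·0.967^2·0.033^1 = 0.092574
C(3,3)·0.967^3·0.033^0 = 0.904231
Sum = 0.9968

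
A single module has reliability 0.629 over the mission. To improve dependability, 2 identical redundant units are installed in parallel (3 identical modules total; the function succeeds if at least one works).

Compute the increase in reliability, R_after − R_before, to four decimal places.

0.3199

R_before = 0.629
R_after = 1 − (1 − 0.629)^3 = 0.9489
ΔR = 0.9489 − 0.629 = 0.3199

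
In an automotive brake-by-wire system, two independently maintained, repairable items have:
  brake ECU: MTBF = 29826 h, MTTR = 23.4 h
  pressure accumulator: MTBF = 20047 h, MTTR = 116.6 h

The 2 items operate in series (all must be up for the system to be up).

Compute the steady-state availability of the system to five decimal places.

0.99344

A(brake ECU) = MTBF/(MTBF+MTTR) = 29826/(29826+23.4) = 0.999216
A(pressure accumulator) = MTBF/(MTBF+MTTR) = 20047/(20047+116.6) = 0.994217
Series availability: 0.999216 × 0.994217 = 0.99344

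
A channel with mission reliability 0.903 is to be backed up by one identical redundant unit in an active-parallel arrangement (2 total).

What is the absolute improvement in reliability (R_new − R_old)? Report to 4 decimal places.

0.0876

R_before = 0.903
R_after = 1 − (1 − 0.903)^2 = 0.9906
ΔR = 0.9906 − 0.903 = 0.0876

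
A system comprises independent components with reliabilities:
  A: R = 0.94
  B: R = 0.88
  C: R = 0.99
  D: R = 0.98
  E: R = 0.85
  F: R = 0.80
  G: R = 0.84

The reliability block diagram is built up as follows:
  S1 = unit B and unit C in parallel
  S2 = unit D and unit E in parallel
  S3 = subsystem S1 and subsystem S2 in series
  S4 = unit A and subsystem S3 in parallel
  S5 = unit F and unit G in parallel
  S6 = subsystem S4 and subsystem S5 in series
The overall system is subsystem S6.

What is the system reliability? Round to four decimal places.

Parallel (B and C): 1 − (1 − 0.880000)(1 − 0.990000) = 0.998800
Parallel (D and E): 1 − (1 − 0.980000)(1 − 0.850000) = 0.997000
Series ([0.998800] and [0.997000]): 0.998800 × 0.997000 = 0.995804
Parallel (A and [0.995804]): 1 − (1 − 0.940000)(1 − 0.995804) = 0.999748
Parallel (F and G): 1 − (1 − 0.800000)(1 − 0.840000) = 0.968000
Series ([0.999748] and [0.968000]): 0.999748 × 0.968000 = 0.9678

0.9678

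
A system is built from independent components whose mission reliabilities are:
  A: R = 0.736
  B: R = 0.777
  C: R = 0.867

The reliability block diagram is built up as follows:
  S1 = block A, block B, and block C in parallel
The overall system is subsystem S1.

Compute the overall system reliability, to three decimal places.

0.992

Parallel (A, B, and C): 1 − (1 − 0.73600)(1 − 0.77700)(1 − 0.86700) = 0.992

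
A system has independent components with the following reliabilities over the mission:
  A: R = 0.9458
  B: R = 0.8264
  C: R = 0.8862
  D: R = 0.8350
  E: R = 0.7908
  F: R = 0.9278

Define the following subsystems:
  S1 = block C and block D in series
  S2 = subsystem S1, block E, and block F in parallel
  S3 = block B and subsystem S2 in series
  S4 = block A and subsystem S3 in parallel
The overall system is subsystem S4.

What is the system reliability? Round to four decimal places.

Series (C and D): 0.886200 × 0.835000 = 0.739977
Parallel ([0.739977], E, and F): 1 − (1 − 0.739977)(1 − 0.790800)(1 − 0.927800) = 0.996073
Series (B and [0.996073]): 0.826400 × 0.996073 = 0.823155
Parallel (A and [0.823155]): 1 − (1 − 0.945800)(1 − 0.823155) = 0.9904

0.9904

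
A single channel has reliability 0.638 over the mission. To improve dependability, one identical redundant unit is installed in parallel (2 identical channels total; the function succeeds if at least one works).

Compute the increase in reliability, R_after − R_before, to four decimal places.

0.2310

R_before = 0.638
R_after = 1 − (1 − 0.638)^2 = 0.8690
ΔR = 0.8690 − 0.638 = 0.2310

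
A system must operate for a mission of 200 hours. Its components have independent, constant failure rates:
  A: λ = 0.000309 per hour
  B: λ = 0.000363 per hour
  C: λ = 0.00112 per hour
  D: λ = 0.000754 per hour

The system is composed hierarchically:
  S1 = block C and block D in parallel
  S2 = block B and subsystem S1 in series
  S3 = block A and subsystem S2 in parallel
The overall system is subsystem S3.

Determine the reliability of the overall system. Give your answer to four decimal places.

0.9942

R(A) = exp(−0.000309 × 200) = 0.940071
R(B) = exp(−0.000363 × 200) = 0.929973
R(C) = exp(−0.00112 × 200) = 0.799315
R(D) = exp(−0.000754 × 200) = 0.860020
Parallel (C and D): 1 − (1 − 0.799315)(1 − 0.860020) = 0.971908
Series (B and [0.971908]): 0.929973 × 0.971908 = 0.903848
Parallel (A and [0.903848]): 1 − (1 − 0.940071)(1 − 0.903848) = 0.9942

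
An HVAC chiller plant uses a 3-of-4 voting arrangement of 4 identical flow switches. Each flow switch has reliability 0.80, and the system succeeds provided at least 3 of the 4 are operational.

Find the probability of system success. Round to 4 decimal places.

0.8192

R = Σ_{i=3}^{4} C(4,i) p^i (1−p)^{4−i} with p = 0.80
C(4,3)·0.80^3·0.20^1 = 0.409600
C(4,4)·0.80^4·0.20^0 = 0.409600
Sum = 0.8192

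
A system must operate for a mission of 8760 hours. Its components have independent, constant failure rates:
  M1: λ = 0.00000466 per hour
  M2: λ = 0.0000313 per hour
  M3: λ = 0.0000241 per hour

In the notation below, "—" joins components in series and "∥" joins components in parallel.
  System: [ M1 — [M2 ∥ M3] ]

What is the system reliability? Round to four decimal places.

0.9162

R(M1) = exp(−0.00000466 × 8760) = 0.960000
R(M2) = exp(−0.0000313 × 8760) = 0.760189
R(M3) = exp(−0.0000241 × 8760) = 0.809680
Parallel (M2 and M3): 1 − (1 − 0.760189)(1 − 0.809680) = 0.954359
Series (M1 and [0.954359]): 0.960000 × 0.954359 = 0.9162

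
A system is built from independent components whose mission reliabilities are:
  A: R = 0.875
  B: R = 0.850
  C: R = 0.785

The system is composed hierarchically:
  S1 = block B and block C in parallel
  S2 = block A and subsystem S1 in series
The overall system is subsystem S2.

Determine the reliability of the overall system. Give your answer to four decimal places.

0.8468

Parallel (B and C): 1 − (1 − 0.850000)(1 − 0.785000) = 0.967750
Series (A and [0.967750]): 0.875000 × 0.967750 = 0.8468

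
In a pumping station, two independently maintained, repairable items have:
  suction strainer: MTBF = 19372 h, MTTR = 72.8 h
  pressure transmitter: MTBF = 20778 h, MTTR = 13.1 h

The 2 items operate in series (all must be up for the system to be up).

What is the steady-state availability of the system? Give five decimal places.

A(suction strainer) = MTBF/(MTBF+MTTR) = 19372/(19372+72.8) = 0.996256
A(pressure transmitter) = MTBF/(MTBF+MTTR) = 20778/(20778+13.1) = 0.999370
Series availability: 0.996256 × 0.999370 = 0.99563

0.99563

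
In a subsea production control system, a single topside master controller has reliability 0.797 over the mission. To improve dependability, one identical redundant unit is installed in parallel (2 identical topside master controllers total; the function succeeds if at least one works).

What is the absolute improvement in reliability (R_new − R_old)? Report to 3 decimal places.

R_before = 0.797
R_after = 1 − (1 − 0.797)^2 = 0.959
ΔR = 0.959 − 0.797 = 0.162

0.162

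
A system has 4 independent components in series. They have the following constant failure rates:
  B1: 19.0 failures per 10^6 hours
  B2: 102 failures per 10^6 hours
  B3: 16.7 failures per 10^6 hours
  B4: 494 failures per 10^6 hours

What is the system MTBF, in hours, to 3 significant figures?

Series of exponential components: λ_sys = Σ λ_i
λ_sys = 0.0000190 + 0.000102 + 0.0000167 + 0.000494 = 6.3170e-04 /h
MTBF = 1 / λ_sys = 1580 h

1580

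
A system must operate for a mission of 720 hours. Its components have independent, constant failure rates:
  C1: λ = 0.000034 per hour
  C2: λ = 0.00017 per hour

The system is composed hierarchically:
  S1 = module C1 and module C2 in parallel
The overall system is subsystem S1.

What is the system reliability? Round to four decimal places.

R(C1) = exp(−0.000034 × 720) = 0.975817
R(C2) = exp(−0.00017 × 720) = 0.884794
Parallel (C1 and C2): 1 − (1 − 0.975817)(1 − 0.884794) = 0.9972

0.9972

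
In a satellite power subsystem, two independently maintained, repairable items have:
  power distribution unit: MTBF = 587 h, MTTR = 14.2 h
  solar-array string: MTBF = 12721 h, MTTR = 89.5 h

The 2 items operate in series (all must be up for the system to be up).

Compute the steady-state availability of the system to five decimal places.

A(power distribution unit) = MTBF/(MTBF+MTTR) = 587/(587+14.2) = 0.976381
A(solar-array string) = MTBF/(MTBF+MTTR) = 12721/(12721+89.5) = 0.993014
Series availability: 0.976381 × 0.993014 = 0.96956

0.96956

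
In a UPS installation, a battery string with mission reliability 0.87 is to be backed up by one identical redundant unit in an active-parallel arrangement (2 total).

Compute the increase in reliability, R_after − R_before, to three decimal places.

0.113

R_before = 0.87
R_after = 1 − (1 − 0.87)^2 = 0.983
ΔR = 0.983 − 0.87 = 0.113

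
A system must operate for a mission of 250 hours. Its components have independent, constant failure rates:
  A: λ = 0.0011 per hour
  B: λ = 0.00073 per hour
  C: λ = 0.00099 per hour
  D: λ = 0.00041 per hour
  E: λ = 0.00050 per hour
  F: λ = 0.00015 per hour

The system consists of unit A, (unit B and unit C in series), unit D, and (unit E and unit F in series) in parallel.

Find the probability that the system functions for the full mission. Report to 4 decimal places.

R(A) = exp(−0.0011 × 250) = 0.759572
R(B) = exp(−0.00073 × 250) = 0.833185
R(C) = exp(−0.00099 × 250) = 0.780750
R(D) = exp(−0.00041 × 250) = 0.902578
R(E) = exp(−0.00050 × 250) = 0.882497
R(F) = exp(−0.00015 × 250) = 0.963194
Series (B and C): 0.833185 × 0.780750 = 0.650509
Series (E and F): 0.882497 × 0.963194 = 0.850016
Parallel (A, [0.650509], D, and [0.850016]): 1 − (1 − 0.759572)(1 − 0.650509)(1 − 0.902578)(1 − 0.850016) = 0.9988

0.9988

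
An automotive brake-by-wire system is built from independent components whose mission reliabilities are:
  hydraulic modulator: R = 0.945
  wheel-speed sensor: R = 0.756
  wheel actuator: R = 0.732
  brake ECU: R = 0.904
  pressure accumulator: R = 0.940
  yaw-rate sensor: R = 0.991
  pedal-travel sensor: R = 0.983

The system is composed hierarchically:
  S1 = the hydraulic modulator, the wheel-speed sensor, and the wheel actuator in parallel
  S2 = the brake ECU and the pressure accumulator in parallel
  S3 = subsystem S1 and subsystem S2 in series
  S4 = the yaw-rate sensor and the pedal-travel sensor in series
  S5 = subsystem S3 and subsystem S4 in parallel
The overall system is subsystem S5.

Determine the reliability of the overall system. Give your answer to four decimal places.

0.9998

Parallel (hydraulic modulator, wheel-speed sensor, and wheel actuator): 1 − (1 − 0.945000)(1 − 0.756000)(1 − 0.732000) = 0.996403
Parallel (brake ECU and pressure accumulator): 1 − (1 − 0.904000)(1 − 0.940000) = 0.994240
Series ([0.996403] and [0.994240]): 0.996403 × 0.994240 = 0.990664
Series (yaw-rate sensor and pedal-travel sensor): 0.991000 × 0.983000 = 0.974153
Parallel ([0.990664] and [0.974153]): 1 − (1 − 0.990664)(1 − 0.974153) = 0.9998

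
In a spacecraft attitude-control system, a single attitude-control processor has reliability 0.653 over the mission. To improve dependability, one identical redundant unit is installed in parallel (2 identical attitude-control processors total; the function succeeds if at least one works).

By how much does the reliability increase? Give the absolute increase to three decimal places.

R_before = 0.653
R_after = 1 − (1 − 0.653)^2 = 0.880
ΔR = 0.880 − 0.653 = 0.227

0.227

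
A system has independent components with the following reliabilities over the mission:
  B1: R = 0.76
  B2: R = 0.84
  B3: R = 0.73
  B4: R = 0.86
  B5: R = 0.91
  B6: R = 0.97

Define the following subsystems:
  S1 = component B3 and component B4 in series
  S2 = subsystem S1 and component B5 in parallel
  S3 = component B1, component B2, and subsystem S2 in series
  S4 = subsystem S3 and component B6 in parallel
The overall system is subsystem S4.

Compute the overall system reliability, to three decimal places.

Series (B3 and B4): 0.73000 × 0.86000 = 0.62780
Parallel ([0.62780] and B5): 1 − (1 − 0.62780)(1 − 0.91000) = 0.96650
Series (B1, B2, and [0.96650]): 0.76000 × 0.84000 × 0.96650 = 0.61701
Parallel ([0.61701] and B6): 1 − (1 − 0.61701)(1 − 0.97000) = 0.989

0.989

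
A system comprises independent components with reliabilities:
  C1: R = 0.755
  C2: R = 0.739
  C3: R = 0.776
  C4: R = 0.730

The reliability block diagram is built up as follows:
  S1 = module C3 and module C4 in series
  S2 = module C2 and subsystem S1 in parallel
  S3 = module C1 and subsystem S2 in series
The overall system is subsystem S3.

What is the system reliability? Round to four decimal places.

0.6696

Series (C3 and C4): 0.776000 × 0.730000 = 0.566480
Parallel (C2 and [0.566480]): 1 − (1 − 0.739000)(1 − 0.566480) = 0.886851
Series (C1 and [0.886851]): 0.755000 × 0.886851 = 0.6696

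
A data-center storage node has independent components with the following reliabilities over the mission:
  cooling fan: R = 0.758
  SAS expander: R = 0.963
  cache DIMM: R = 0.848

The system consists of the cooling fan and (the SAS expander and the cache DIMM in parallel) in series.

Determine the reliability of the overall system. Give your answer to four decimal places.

Parallel (SAS expander and cache DIMM): 1 − (1 − 0.963000)(1 − 0.848000) = 0.994376
Series (cooling fan and [0.994376]): 0.758000 × 0.994376 = 0.7537

0.7537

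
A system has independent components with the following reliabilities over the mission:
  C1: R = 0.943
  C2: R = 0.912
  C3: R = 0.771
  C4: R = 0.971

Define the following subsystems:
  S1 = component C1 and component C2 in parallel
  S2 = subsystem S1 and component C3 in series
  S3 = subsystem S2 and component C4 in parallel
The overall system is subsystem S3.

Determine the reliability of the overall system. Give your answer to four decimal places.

0.9932

Parallel (C1 and C2): 1 − (1 − 0.943000)(1 − 0.912000) = 0.994984
Series ([0.994984] and C3): 0.994984 × 0.771000 = 0.767133
Parallel ([0.767133] and C4): 1 − (1 − 0.767133)(1 − 0.971000) = 0.9932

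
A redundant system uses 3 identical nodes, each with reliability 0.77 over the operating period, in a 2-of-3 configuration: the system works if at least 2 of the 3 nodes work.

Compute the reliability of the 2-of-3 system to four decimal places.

R = Σ_{i=2}^{3} C(3,i) p^i (1−p)^{3−i} with p = 0.77
C(3,2)·0.77^2·0.23^1 = 0.409101
C(3,3)·0.77^3·0.23^0 = 0.456533
Sum = 0.8656

0.8656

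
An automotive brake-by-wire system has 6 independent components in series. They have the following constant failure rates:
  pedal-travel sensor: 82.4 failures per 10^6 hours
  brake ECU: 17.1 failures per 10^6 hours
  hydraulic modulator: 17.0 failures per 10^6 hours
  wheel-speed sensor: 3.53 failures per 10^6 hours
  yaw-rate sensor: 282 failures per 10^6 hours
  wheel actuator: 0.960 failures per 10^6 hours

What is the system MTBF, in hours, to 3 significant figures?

Series of exponential components: λ_sys = Σ λ_i
λ_sys = 0.0000824 + 0.0000171 + 0.0000170 + 0.00000353 + 0.000282 + 0.000000960 = 4.0299e-04 /h
MTBF = 1 / λ_sys = 2480 h

2480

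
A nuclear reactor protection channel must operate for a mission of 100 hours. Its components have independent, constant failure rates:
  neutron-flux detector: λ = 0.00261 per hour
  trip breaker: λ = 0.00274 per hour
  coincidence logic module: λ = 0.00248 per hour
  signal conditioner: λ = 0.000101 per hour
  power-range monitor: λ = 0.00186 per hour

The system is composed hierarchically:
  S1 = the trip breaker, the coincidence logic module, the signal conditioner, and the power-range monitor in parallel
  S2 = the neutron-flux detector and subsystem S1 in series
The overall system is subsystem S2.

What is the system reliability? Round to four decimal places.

R(neutron-flux detector) = exp(−0.00261 × 100) = 0.770281
R(trip breaker) = exp(−0.00274 × 100) = 0.760332
R(coincidence logic module) = exp(−0.00248 × 100) = 0.780360
R(signal conditioner) = exp(−0.000101 × 100) = 0.989951
R(power-range monitor) = exp(−0.00186 × 100) = 0.830274
Parallel (trip breaker, coincidence logic module, signal conditioner, and power-range monitor): 1 − (1 − 0.760332)(1 − 0.780360)(1 − 0.989951)(1 − 0.830274) = 0.999910
Series (neutron-flux detector and [0.999910]): 0.770281 × 0.999910 = 0.7702

0.7702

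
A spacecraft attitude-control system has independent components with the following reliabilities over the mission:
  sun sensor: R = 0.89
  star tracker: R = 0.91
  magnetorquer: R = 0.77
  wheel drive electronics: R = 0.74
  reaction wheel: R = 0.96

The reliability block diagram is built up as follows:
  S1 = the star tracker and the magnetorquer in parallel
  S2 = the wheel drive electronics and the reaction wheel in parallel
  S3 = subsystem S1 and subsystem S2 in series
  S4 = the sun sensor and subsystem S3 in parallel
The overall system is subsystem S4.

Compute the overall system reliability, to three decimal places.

0.997

Parallel (star tracker and magnetorquer): 1 − (1 − 0.91000)(1 − 0.77000) = 0.97930
Parallel (wheel drive electronics and reaction wheel): 1 − (1 − 0.74000)(1 − 0.96000) = 0.98960
Series ([0.97930] and [0.98960]): 0.97930 × 0.98960 = 0.96912
Parallel (sun sensor and [0.96912]): 1 − (1 − 0.89000)(1 − 0.96912) = 0.997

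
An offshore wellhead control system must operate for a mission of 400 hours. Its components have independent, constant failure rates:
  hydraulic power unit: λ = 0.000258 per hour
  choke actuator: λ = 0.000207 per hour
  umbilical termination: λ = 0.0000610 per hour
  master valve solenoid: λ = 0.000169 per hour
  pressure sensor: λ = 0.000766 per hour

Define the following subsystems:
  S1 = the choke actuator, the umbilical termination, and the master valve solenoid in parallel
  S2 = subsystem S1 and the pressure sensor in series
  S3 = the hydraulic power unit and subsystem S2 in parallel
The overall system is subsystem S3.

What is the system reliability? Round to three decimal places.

R(hydraulic power unit) = exp(−0.000258 × 400) = 0.90195
R(choke actuator) = exp(−0.000207 × 400) = 0.92054
R(umbilical termination) = exp(−0.0000610 × 400) = 0.97590
R(master valve solenoid) = exp(−0.000169 × 400) = 0.93463
R(pressure sensor) = exp(−0.000766 × 400) = 0.73609
Parallel (choke actuator, umbilical termination, and master valve solenoid): 1 − (1 − 0.92054)(1 − 0.97590)(1 − 0.93463) = 0.99987
Series ([0.99987] and pressure sensor): 0.99987 × 0.73609 = 0.73599
Parallel (hydraulic power unit and [0.73599]): 1 − (1 − 0.90195)(1 − 0.73599) = 0.974

0.974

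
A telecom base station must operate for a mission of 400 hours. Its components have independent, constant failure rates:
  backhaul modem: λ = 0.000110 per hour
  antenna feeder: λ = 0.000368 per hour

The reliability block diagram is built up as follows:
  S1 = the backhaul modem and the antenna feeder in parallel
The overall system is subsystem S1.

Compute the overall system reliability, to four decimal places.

0.9941

R(backhaul modem) = exp(−0.000110 × 400) = 0.956954
R(antenna feeder) = exp(−0.000368 × 400) = 0.863121
Parallel (backhaul modem and antenna feeder): 1 − (1 − 0.956954)(1 − 0.863121) = 0.9941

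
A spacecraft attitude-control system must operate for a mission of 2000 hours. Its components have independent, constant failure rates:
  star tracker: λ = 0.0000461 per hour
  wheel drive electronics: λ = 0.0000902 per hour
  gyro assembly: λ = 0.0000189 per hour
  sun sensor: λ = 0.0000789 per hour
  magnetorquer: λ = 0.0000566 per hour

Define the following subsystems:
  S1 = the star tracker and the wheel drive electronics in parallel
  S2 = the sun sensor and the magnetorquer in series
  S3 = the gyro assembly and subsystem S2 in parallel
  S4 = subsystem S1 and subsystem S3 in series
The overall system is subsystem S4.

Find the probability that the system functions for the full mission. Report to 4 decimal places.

0.9768

R(star tracker) = exp(−0.0000461 × 2000) = 0.911923
R(wheel drive electronics) = exp(−0.0000902 × 2000) = 0.834936
R(gyro assembly) = exp(−0.0000189 × 2000) = 0.962906
R(sun sensor) = exp(−0.0000789 × 2000) = 0.854021
R(magnetorquer) = exp(−0.0000566 × 2000) = 0.892972
Parallel (star tracker and wheel drive electronics): 1 − (1 − 0.911923)(1 − 0.834936) = 0.985462
Series (sun sensor and magnetorquer): 0.854021 × 0.892972 = 0.762617
Parallel (gyro assembly and [0.762617]): 1 − (1 − 0.962906)(1 − 0.762617) = 0.991195
Series ([0.985462] and [0.991195]): 0.985462 × 0.991195 = 0.9768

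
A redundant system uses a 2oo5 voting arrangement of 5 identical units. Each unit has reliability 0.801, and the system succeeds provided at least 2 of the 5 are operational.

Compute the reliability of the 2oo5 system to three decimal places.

R = Σ_{i=2}^{5} C(5,i) p^i (1−p)^{5−i} with p = 0.801
C(5,2)·0.801^2·0.199^3 = 0.05056
C(5,3)·0.801^3·0.199^2 = 0.20352
C(5,4)·0.801^4·0.199^1 = 0.40959
C(5,5)·0.801^5·0.199^0 = 0.32973
Sum = 0.993

0.993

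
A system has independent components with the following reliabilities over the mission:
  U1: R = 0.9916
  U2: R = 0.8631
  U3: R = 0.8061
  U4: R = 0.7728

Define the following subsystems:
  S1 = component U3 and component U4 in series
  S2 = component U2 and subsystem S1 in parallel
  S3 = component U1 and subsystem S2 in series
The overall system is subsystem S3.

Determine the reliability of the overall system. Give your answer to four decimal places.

Series (U3 and U4): 0.806100 × 0.772800 = 0.622954
Parallel (U2 and [0.622954]): 1 − (1 − 0.863100)(1 − 0.622954) = 0.948382
Series (U1 and [0.948382]): 0.991600 × 0.948382 = 0.9404

0.9404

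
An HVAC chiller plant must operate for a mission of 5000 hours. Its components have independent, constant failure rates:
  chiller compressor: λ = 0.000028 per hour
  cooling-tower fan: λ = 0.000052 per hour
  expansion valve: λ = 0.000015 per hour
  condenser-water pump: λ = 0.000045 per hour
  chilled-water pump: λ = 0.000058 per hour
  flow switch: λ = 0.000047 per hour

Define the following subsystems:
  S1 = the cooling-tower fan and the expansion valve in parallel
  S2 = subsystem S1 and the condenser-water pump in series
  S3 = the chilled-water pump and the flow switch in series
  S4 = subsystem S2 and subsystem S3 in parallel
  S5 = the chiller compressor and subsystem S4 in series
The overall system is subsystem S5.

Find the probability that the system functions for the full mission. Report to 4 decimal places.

0.7931

R(chiller compressor) = exp(−0.000028 × 5000) = 0.869358
R(cooling-tower fan) = exp(−0.000052 × 5000) = 0.771052
R(expansion valve) = exp(−0.000015 × 5000) = 0.927743
R(condenser-water pump) = exp(−0.000045 × 5000) = 0.798516
R(chilled-water pump) = exp(−0.000058 × 5000) = 0.748264
R(flow switch) = exp(−0.000047 × 5000) = 0.790571
Parallel (cooling-tower fan and expansion valve): 1 − (1 − 0.771052)(1 − 0.927743) = 0.983457
Series ([0.983457] and condenser-water pump): 0.983457 × 0.798516 = 0.785306
Series (chilled-water pump and flow switch): 0.748264 × 0.790571 = 0.591556
Parallel ([0.785306] and [0.591556]): 1 − (1 − 0.785306)(1 − 0.591556) = 0.912310
Series (chiller compressor and [0.912310]): 0.869358 × 0.912310 = 0.7931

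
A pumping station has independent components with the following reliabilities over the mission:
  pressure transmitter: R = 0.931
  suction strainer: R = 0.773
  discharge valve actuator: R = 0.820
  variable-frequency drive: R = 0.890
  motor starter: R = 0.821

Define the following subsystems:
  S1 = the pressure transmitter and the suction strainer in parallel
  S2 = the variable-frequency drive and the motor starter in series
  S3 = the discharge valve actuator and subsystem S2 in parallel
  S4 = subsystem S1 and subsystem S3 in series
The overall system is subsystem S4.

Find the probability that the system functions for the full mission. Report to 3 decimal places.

0.937

Parallel (pressure transmitter and suction strainer): 1 − (1 − 0.93100)(1 − 0.77300) = 0.98434
Series (variable-frequency drive and motor starter): 0.89000 × 0.82100 = 0.73069
Parallel (discharge valve actuator and [0.73069]): 1 − (1 − 0.82000)(1 − 0.73069) = 0.95152
Series ([0.98434] and [0.95152]): 0.98434 × 0.95152 = 0.937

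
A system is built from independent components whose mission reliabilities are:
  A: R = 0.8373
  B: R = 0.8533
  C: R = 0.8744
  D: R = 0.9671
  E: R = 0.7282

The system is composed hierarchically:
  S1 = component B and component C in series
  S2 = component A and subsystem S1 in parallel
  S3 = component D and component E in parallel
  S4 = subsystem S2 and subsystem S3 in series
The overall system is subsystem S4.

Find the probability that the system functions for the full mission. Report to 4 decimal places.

Series (B and C): 0.853300 × 0.874400 = 0.746126
Parallel (A and [0.746126]): 1 − (1 − 0.837300)(1 − 0.746126) = 0.958695
Parallel (D and E): 1 − (1 − 0.967100)(1 − 0.728200) = 0.991058
Series ([0.958695] and [0.991058]): 0.958695 × 0.991058 = 0.9501

0.9501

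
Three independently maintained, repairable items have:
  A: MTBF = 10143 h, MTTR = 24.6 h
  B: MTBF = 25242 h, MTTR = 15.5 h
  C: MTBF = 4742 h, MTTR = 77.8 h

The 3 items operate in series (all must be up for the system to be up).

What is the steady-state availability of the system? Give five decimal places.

A(A) = MTBF/(MTBF+MTTR) = 10143/(10143+24.6) = 0.997581
A(B) = MTBF/(MTBF+MTTR) = 25242/(25242+15.5) = 0.999386
A(C) = MTBF/(MTBF+MTTR) = 4742/(4742+77.8) = 0.983858
Series availability: 0.997581 × 0.999386 × 0.983858 = 0.98088

0.98088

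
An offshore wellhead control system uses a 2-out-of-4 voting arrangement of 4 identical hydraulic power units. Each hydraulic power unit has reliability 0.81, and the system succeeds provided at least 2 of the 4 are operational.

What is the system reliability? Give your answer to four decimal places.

0.9765

R = Σ_{i=2}^{4} C(4,i) p^i (1−p)^{4−i} with p = 0.81
C(4,2)·0.81^2·0.19^2 = 0.142111
C(4,3)·0.81^3·0.19^1 = 0.403895
C(4,4)·0.81^4·0.19^0 = 0.430467
Sum = 0.9765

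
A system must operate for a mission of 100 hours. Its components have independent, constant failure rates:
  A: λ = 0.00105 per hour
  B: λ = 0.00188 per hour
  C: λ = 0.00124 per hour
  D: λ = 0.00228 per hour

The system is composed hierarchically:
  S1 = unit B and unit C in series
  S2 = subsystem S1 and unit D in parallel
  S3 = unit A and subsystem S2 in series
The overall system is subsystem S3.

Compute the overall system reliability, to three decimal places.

0.851

R(A) = exp(−0.00105 × 100) = 0.90032
R(B) = exp(−0.00188 × 100) = 0.82861
R(C) = exp(−0.00124 × 100) = 0.88338
R(D) = exp(−0.00228 × 100) = 0.79612
Series (B and C): 0.82861 × 0.88338 = 0.73198
Parallel ([0.73198] and D): 1 − (1 − 0.73198)(1 − 0.79612) = 0.94536
Series (A and [0.94536]): 0.90032 × 0.94536 = 0.851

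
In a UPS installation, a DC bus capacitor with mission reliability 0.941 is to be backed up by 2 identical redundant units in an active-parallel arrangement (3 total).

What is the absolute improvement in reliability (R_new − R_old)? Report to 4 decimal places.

R_before = 0.941
R_after = 1 − (1 − 0.941)^3 = 0.9998
ΔR = 0.9998 − 0.941 = 0.0588

0.0588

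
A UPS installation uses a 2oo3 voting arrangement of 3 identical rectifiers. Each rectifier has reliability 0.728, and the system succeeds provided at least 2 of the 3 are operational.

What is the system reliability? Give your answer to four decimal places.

R = Σ_{i=2}^{3} C(3,i) p^i (1−p)^{3−i} with p = 0.728
C(3,2)·0.728^2·0.272^1 = 0.432467
C(3,3)·0.728^3·0.272^0 = 0.385828
Sum = 0.8183

0.8183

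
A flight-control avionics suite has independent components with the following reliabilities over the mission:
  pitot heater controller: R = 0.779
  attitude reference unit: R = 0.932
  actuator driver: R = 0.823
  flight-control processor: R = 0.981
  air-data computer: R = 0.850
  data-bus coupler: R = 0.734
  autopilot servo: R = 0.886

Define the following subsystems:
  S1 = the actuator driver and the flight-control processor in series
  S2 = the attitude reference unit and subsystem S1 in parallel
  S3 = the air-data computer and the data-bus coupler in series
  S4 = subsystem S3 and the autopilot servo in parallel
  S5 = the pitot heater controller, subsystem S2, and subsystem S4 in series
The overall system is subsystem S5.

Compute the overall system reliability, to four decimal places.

0.7358

Series (actuator driver and flight-control processor): 0.823000 × 0.981000 = 0.807363
Parallel (attitude reference unit and [0.807363]): 1 − (1 − 0.932000)(1 − 0.807363) = 0.986901
Series (air-data computer and data-bus coupler): 0.850000 × 0.734000 = 0.623900
Parallel ([0.623900] and autopilot servo): 1 − (1 − 0.623900)(1 − 0.886000) = 0.957125
Series (pitot heater controller, [0.986901], and [0.957125]): 0.779000 × 0.986901 × 0.957125 = 0.7358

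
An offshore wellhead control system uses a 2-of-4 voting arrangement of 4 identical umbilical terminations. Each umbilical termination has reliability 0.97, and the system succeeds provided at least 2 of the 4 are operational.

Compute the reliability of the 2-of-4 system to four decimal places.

R = Σ_{i=2}^{4} C(4,i) p^i (1−p)^{4−i} with p = 0.97
C(4,2)·0.97^2·0.03^2 = 0.005081
C(4,3)·0.97^3·0.03^1 = 0.109521
C(4,4)·0.97^4·0.03^0 = 0.885293
Sum = 0.9999

0.9999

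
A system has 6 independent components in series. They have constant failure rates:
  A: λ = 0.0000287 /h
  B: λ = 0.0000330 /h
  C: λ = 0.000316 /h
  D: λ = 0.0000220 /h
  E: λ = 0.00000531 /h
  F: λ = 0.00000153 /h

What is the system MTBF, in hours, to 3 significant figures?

Series of exponential components: λ_sys = Σ λ_i
λ_sys = 0.0000287 + 0.0000330 + 0.000316 + 0.0000220 + 0.00000531 + 0.00000153 = 4.0654e-04 /h
MTBF = 1 / λ_sys = 2460 h

2460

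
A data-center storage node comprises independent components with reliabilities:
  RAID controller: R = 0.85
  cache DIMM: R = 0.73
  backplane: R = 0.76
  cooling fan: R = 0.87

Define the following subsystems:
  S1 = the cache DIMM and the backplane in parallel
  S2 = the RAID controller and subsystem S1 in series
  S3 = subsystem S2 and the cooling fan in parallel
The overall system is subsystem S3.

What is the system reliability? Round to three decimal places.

Parallel (cache DIMM and backplane): 1 − (1 − 0.73000)(1 − 0.76000) = 0.93520
Series (RAID controller and [0.93520]): 0.85000 × 0.93520 = 0.79492
Parallel ([0.79492] and cooling fan): 1 − (1 − 0.79492)(1 − 0.87000) = 0.973

0.973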